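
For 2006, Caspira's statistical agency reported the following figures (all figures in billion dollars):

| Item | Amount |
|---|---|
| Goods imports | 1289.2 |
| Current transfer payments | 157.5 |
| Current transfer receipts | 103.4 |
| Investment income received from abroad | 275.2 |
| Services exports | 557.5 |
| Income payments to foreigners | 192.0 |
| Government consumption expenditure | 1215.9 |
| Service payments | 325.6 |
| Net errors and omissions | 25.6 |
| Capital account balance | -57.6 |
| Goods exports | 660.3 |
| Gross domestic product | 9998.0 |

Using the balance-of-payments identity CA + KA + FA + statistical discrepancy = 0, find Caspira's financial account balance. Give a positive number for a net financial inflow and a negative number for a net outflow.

399.9

Goods balance = 660.3 - 1289.2 = -628.9
Services balance = 557.5 - 325.6 = 231.9
Trade balance (goods + services) = -628.9 + 231.9 = -397.0
Net primary income = 275.2 - 192.0 = 83.2
Net secondary income = 103.4 - 157.5 = -54.1
Current account = -397.0 + 83.2 + (-54.1) = -367.9
Financial account = -(-367.9 + (-57.6) + 25.6) = 399.9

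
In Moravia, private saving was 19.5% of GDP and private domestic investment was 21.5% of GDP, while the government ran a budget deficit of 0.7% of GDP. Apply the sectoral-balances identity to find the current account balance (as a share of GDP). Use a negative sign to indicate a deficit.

By the sectoral-balances identity, CA = (S_private - I) + (T - G).
Private balance = 19.5 - 21.5 = -2.0
Government balance (T - G) = -0.7
CA = -2.0 + (-0.7) = -2.7

-2.7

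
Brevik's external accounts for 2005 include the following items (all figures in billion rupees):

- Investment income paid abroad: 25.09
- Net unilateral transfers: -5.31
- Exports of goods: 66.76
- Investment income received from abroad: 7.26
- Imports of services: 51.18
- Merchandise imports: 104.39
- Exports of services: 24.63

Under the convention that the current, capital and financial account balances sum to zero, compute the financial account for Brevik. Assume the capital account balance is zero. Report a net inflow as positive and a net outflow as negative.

Goods balance = 66.76 - 104.39 = -37.63
Services balance = 24.63 - 51.18 = -26.55
Trade balance (goods + services) = -37.63 + (-26.55) = -64.18
Net primary income = 7.26 - 25.09 = -17.83
Net secondary income = -5.31
Current account = -64.18 + (-17.83) + (-5.31) = -87.32
Financial account = -(-87.32) = 87.32

87.32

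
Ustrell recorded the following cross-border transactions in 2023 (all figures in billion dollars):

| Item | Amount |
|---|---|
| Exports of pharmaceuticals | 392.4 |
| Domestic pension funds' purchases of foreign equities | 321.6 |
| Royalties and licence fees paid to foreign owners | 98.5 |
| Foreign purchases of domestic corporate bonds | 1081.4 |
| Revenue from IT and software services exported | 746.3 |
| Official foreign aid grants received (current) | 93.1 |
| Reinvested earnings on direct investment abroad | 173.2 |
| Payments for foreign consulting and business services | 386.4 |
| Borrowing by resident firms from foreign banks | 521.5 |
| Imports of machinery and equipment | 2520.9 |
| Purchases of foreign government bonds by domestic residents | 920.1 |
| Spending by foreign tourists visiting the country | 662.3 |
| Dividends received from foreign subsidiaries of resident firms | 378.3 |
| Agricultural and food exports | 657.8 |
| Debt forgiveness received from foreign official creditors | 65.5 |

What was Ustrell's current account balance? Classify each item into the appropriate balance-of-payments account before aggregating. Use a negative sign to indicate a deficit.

Goods: 657.8 + 392.4 - 2520.9 = -1470.7
Services: 746.3 + 662.3 - 386.4 - 98.5 = 923.7
Primary income: 378.3 + 173.2 = 551.5
Secondary income: 93.1
Current account = (-1470.7) + 923.7 + 551.5 + 93.1 = 97.6
(Excluded from the current account — financial account: domestic pension funds' purchases of foreign equities 321.6, foreign purchases of domestic corporate bonds 1081.4, borrowing by resident firms from foreign banks 521.5, purchases of foreign government bonds by domestic residents 920.1; capital account: debt forgiveness received from foreign official creditors 65.5.)

97.6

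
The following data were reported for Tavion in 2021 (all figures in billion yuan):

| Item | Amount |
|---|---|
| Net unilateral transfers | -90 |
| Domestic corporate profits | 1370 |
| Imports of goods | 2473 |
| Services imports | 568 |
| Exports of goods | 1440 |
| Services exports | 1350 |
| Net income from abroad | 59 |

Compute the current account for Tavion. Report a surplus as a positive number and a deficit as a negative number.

-282

Goods balance = 1440 - 2473 = -1033
Services balance = 1350 - 568 = 782
Trade balance (goods + services) = -1033 + 782 = -251
Net primary income = 59
Net secondary income = -90
Current account = -251 + 59 + (-90) = -282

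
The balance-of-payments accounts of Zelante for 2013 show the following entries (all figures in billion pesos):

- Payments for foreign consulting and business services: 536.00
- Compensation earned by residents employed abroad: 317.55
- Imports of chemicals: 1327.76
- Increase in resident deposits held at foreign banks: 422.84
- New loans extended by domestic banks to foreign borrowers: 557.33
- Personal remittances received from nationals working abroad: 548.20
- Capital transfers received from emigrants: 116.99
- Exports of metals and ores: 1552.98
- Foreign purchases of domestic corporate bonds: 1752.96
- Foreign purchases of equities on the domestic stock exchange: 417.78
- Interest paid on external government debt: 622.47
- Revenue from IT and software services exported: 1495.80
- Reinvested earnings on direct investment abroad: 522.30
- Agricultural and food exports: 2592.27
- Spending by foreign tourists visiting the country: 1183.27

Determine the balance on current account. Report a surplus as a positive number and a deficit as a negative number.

Goods: 1552.98 + 2592.27 - 1327.76 = 2817.49
Services: 1495.80 - 536.00 + 1183.27 = 2143.07
Primary income: 522.30 + 317.55 - 622.47 = 217.38
Secondary income: 548.20
Current account = 2817.49 + 2143.07 + 217.38 + 548.20 = 5726.14
(Excluded from the current account — financial account: increase in resident deposits held at foreign banks 422.84, new loans extended by domestic banks to foreign borrowers 557.33, foreign purchases of domestic corporate bonds 1752.96, foreign purchases of equities on the domestic stock exchange 417.78; capital account: capital transfers received from emigrants 116.99.)

5726.14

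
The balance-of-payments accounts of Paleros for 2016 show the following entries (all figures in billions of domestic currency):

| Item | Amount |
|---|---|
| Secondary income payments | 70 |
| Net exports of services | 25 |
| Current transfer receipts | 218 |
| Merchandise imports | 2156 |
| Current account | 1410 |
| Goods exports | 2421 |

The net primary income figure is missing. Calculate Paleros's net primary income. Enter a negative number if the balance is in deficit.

972

Current account = goods balance + services balance + net primary income + net secondary income
Sum of the known components = 438
Net primary income = CA - (known components) = 1410 - 438 = 972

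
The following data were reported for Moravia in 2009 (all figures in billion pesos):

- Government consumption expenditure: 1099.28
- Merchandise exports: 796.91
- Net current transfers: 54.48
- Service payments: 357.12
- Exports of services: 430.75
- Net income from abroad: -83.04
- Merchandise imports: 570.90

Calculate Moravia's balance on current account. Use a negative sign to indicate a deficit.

271.08

Goods balance = 796.91 - 570.90 = 226.01
Services balance = 430.75 - 357.12 = 73.63
Trade balance (goods + services) = 226.01 + 73.63 = 299.64
Net primary income = -83.04
Net secondary income = 54.48
Current account = 299.64 + (-83.04) + 54.48 = 271.08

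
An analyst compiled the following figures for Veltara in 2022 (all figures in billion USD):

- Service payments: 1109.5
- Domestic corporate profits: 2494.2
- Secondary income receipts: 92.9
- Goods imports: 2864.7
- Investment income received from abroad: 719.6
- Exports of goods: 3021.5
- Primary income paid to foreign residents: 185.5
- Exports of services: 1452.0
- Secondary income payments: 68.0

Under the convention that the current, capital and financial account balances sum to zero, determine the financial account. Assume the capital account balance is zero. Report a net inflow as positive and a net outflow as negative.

-1058.3

Goods balance = 3021.5 - 2864.7 = 156.8
Services balance = 1452.0 - 1109.5 = 342.5
Trade balance (goods + services) = 156.8 + 342.5 = 499.3
Net primary income = 719.6 - 185.5 = 534.1
Net secondary income = 92.9 - 68.0 = 24.9
Current account = 499.3 + 534.1 + 24.9 = 1058.3
Financial account = -(1058.3) = -1058.3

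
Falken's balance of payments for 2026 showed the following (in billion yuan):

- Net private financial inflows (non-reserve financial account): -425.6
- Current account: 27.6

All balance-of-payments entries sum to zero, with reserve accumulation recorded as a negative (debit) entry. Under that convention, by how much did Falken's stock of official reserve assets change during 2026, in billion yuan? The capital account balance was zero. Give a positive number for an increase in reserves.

Official reserve transactions balance = -(27.6 + (-425.6)) = 398.0
An accumulation of reserves is recorded as a debit (negative entry), so the change in the stock of reserves is the negative of that balance.
Change in official reserves = -(398.0) = -398.0

-398.0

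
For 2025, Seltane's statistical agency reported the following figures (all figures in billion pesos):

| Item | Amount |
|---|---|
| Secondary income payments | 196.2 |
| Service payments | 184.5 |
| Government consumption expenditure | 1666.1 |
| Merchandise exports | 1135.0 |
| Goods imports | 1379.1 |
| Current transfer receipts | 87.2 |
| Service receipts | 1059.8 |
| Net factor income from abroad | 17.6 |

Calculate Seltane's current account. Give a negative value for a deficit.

539.8

Goods balance = 1135.0 - 1379.1 = -244.1
Services balance = 1059.8 - 184.5 = 875.3
Trade balance (goods + services) = -244.1 + 875.3 = 631.2
Net primary income = 17.6
Net secondary income = 87.2 - 196.2 = -109.0
Current account = 631.2 + 17.6 + (-109.0) = 539.8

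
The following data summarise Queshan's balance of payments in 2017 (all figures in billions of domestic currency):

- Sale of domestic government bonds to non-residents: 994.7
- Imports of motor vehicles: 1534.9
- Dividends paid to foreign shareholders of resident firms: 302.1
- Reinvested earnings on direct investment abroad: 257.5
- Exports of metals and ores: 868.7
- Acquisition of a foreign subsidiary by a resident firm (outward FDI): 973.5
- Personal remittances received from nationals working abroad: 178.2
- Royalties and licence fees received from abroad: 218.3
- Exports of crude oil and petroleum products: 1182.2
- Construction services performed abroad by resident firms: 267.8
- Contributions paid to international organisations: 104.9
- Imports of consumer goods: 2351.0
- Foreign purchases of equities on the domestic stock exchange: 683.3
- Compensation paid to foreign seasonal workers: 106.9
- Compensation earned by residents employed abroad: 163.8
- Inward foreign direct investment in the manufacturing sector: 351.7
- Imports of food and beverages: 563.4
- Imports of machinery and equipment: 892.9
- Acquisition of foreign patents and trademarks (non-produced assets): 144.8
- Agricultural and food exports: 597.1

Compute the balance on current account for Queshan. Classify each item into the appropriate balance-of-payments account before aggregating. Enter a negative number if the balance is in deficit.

-2122.5

Goods: -563.4 + 597.1 + 868.7 - 2351.0 - 892.9 - 1534.9 + 1182.2 = -2694.2
Services: 218.3 + 267.8 = 486.1
Primary income: 257.5 - 302.1 - 106.9 + 163.8 = 12.3
Secondary income: 178.2 - 104.9 = 73.3
Current account = (-2694.2) + 486.1 + 12.3 + 73.3 = -2122.5
(Excluded from the current account — financial account: sale of domestic government bonds to non-residents 994.7, acquisition of a foreign subsidiary by a resident firm (outward FDI) 973.5, foreign purchases of equities on the domestic stock exchange 683.3, inward foreign direct investment in the manufacturing sector 351.7; capital account: acquisition of foreign patents and trademarks (non-produced assets) 144.8.)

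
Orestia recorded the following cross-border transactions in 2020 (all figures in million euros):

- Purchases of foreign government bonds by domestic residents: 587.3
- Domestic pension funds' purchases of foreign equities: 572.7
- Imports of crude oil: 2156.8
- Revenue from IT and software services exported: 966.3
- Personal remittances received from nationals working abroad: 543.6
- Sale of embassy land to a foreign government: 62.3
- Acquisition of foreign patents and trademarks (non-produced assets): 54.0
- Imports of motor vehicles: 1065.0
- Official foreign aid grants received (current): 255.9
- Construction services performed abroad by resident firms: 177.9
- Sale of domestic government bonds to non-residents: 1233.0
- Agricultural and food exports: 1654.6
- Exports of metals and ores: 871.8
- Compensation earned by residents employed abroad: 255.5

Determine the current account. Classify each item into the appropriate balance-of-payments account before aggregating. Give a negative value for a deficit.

1503.8

Goods: -2156.8 + 1654.6 + 871.8 - 1065.0 = -695.4
Services: 177.9 + 966.3 = 1144.2
Primary income: 255.5
Secondary income: 543.6 + 255.9 = 799.5
Current account = (-695.4) + 1144.2 + 255.5 + 799.5 = 1503.8
(Excluded from the current account — financial account: purchases of foreign government bonds by domestic residents 587.3, domestic pension funds' purchases of foreign equities 572.7, sale of domestic government bonds to non-residents 1233.0; capital account: sale of embassy land to a foreign government 62.3, acquisition of foreign patents and trademarks (non-produced assets) 54.0.)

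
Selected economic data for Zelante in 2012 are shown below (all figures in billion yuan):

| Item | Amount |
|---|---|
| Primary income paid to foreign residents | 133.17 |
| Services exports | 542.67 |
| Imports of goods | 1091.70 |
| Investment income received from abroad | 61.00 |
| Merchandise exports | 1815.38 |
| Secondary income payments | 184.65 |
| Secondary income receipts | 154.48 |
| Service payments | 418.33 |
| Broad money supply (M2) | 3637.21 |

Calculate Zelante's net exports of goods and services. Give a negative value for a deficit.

848.02

Goods balance = 1815.38 - 1091.70 = 723.68
Services balance = 542.67 - 418.33 = 124.34
Trade balance (goods + services) = 723.68 + 124.34 = 848.02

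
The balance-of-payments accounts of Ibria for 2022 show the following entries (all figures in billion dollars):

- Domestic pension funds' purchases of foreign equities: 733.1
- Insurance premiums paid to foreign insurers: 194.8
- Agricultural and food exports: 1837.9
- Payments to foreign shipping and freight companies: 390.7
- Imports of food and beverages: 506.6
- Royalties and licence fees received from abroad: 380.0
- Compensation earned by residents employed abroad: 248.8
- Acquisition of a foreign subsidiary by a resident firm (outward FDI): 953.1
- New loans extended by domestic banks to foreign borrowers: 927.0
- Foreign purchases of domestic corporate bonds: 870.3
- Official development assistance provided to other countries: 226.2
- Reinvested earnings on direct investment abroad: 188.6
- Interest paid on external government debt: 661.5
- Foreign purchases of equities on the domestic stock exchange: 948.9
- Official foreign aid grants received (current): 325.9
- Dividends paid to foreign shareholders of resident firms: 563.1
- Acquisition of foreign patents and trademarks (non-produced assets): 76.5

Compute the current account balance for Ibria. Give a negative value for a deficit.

438.3

Goods: -506.6 + 1837.9 = 1331.3
Services: 380.0 - 390.7 - 194.8 = -205.5
Primary income: 188.6 - 563.1 + 248.8 - 661.5 = -787.2
Secondary income: 325.9 - 226.2 = 99.7
Current account = 1331.3 + (-205.5) + (-787.2) + 99.7 = 438.3
(Excluded from the current account — financial account: domestic pension funds' purchases of foreign equities 733.1, acquisition of a foreign subsidiary by a resident firm (outward FDI) 953.1, new loans extended by domestic banks to foreign borrowers 927.0, foreign purchases of domestic corporate bonds 870.3, foreign purchases of equities on the domestic stock exchange 948.9; capital account: acquisition of foreign patents and trademarks (non-produced assets) 76.5.)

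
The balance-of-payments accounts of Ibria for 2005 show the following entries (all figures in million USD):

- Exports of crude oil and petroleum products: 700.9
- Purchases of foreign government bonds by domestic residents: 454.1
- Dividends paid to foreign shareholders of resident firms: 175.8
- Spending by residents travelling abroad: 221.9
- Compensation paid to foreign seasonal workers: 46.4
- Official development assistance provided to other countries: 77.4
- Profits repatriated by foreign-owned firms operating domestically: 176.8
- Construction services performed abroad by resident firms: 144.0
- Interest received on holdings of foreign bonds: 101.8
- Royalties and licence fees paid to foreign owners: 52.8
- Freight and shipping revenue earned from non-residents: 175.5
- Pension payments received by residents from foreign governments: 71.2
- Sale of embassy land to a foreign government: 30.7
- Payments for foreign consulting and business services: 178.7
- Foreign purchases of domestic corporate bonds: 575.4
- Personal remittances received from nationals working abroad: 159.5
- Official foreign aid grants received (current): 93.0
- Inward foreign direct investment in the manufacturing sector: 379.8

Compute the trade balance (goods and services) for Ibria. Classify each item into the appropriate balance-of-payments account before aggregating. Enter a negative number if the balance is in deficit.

Goods: 700.9
Services: 144.0 - 178.7 - 52.8 - 221.9 + 175.5 = -133.9
Trade balance = 700.9 + (-133.9) = 567.0
(Excluded from the trade balance — financial account: purchases of foreign government bonds by domestic residents 454.1, foreign purchases of domestic corporate bonds 575.4, inward foreign direct investment in the manufacturing sector 379.8; primary income: dividends paid to foreign shareholders of resident firms 175.8, compensation paid to foreign seasonal workers 46.4, profits repatriated by foreign-owned firms operating domestically 176.8, interest received on holdings of foreign bonds 101.8; secondary income: official development assistance provided to other countries 77.4, pension payments received by residents from foreign governments 71.2, personal remittances received from nationals working abroad 159.5, official foreign aid grants received (current) 93.0; capital account: sale of embassy land to a foreign government 30.7.)

567.0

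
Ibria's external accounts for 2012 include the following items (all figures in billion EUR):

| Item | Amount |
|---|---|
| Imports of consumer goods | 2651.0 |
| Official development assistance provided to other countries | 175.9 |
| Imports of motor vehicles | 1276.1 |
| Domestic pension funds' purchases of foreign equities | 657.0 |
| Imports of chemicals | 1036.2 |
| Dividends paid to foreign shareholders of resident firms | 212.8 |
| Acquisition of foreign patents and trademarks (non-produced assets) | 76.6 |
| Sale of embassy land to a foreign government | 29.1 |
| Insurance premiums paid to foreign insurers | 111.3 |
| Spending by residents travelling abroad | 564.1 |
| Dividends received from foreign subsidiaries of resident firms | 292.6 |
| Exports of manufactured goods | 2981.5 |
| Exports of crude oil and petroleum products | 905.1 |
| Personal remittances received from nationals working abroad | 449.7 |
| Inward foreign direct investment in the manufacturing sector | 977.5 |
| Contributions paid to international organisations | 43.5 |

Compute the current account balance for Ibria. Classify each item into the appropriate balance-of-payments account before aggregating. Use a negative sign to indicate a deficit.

Goods: 2981.5 - 1276.1 - 1036.2 + 905.1 - 2651.0 = -1076.7
Services: -564.1 - 111.3 = -675.4
Primary income: 292.6 - 212.8 = 79.8
Secondary income: -175.9 + 449.7 - 43.5 = 230.3
Current account = (-1076.7) + (-675.4) + 79.8 + 230.3 = -1442.0
(Excluded from the current account — financial account: domestic pension funds' purchases of foreign equities 657.0, inward foreign direct investment in the manufacturing sector 977.5; capital account: acquisition of foreign patents and trademarks (non-produced assets) 76.6, sale of embassy land to a foreign government 29.1.)

-1442.0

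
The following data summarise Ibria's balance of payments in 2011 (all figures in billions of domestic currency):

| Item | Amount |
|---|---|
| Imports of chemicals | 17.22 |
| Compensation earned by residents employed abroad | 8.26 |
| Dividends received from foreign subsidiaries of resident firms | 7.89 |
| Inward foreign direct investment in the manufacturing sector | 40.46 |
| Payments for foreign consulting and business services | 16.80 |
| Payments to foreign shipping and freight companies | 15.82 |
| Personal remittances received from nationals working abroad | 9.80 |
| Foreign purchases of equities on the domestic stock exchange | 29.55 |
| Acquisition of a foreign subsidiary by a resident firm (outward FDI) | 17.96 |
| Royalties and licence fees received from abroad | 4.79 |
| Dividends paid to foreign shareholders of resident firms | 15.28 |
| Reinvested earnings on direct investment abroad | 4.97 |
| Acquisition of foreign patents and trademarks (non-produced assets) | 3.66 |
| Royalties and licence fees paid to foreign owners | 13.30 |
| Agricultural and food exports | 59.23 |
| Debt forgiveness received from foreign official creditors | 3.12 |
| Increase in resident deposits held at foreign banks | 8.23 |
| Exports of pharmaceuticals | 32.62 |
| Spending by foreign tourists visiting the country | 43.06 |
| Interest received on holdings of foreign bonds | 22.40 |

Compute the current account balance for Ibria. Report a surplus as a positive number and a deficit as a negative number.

Goods: 32.62 - 17.22 + 59.23 = 74.63
Services: -15.82 - 13.30 + 4.79 - 16.80 + 43.06 = 1.93
Primary income: 22.40 + 4.97 + 8.26 + 7.89 - 15.28 = 28.24
Secondary income: 9.80
Current account = 74.63 + 1.93 + 28.24 + 9.80 = 114.60
(Excluded from the current account — financial account: inward foreign direct investment in the manufacturing sector 40.46, foreign purchases of equities on the domestic stock exchange 29.55, acquisition of a foreign subsidiary by a resident firm (outward FDI) 17.96, increase in resident deposits held at foreign banks 8.23; capital account: acquisition of foreign patents and trademarks (non-produced assets) 3.66, debt forgiveness received from foreign official creditors 3.12.)

114.60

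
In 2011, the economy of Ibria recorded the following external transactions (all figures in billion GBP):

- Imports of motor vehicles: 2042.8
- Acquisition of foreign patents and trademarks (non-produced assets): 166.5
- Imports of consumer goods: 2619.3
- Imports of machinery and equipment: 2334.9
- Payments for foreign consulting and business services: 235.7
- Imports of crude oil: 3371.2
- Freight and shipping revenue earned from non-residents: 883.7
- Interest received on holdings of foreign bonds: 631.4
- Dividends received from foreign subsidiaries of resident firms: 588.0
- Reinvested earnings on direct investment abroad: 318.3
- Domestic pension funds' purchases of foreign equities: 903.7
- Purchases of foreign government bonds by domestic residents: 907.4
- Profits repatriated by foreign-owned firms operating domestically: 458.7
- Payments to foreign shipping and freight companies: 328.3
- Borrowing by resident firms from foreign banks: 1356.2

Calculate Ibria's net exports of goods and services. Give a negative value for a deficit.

-10048.5

Goods: -2042.8 - 2334.9 - 3371.2 - 2619.3 = -10368.2
Services: -328.3 - 235.7 + 883.7 = 319.7
Trade balance = -10368.2 + 319.7 = -10048.5
(Excluded from the trade balance — capital account: acquisition of foreign patents and trademarks (non-produced assets) 166.5; primary income: interest received on holdings of foreign bonds 631.4, dividends received from foreign subsidiaries of resident firms 588.0, reinvested earnings on direct investment abroad 318.3, profits repatriated by foreign-owned firms operating domestically 458.7; financial account: domestic pension funds' purchases of foreign equities 903.7, purchases of foreign government bonds by domestic residents 907.4, borrowing by resident firms from foreign banks 1356.2.)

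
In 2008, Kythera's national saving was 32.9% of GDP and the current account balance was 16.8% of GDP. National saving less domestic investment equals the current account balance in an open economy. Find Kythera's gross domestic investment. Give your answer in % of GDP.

16.1

I = S - CA = 32.9 - 16.8 = 16.1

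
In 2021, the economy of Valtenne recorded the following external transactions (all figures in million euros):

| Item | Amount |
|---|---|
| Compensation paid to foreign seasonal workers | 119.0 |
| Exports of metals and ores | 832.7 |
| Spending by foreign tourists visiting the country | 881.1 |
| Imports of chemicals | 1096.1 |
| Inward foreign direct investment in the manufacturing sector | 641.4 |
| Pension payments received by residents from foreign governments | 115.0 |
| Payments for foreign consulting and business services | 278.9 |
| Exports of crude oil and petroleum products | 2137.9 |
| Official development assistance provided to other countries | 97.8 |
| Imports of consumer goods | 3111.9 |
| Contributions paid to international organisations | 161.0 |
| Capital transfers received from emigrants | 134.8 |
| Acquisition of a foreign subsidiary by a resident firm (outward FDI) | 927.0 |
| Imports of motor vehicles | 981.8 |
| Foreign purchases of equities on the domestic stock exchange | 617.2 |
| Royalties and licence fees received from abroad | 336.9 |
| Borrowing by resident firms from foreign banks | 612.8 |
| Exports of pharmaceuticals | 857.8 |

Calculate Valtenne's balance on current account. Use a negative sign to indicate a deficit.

Goods: -1096.1 - 981.8 - 3111.9 + 2137.9 + 857.8 + 832.7 = -1361.4
Services: 881.1 - 278.9 + 336.9 = 939.1
Primary income: -119.0
Secondary income: -97.8 + 115.0 - 161.0 = -143.8
Current account = (-1361.4) + 939.1 + (-119.0) + (-143.8) = -685.1
(Excluded from the current account — financial account: inward foreign direct investment in the manufacturing sector 641.4, acquisition of a foreign subsidiary by a resident firm (outward FDI) 927.0, foreign purchases of equities on the domestic stock exchange 617.2, borrowing by resident firms from foreign banks 612.8; capital account: capital transfers received from emigrants 134.8.)

-685.1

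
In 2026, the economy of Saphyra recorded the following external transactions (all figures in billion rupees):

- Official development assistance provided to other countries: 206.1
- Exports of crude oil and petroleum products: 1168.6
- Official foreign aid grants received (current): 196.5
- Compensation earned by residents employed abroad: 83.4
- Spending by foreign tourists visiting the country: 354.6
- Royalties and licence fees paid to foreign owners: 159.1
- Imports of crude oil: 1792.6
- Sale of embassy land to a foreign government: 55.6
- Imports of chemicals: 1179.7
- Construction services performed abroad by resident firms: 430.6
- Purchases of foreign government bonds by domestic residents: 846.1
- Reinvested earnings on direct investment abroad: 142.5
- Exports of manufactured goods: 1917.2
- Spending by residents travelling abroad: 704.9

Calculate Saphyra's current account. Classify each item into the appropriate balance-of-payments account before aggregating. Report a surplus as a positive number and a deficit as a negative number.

Goods: -1179.7 + 1917.2 - 1792.6 + 1168.6 = 113.5
Services: -159.1 + 430.6 - 704.9 + 354.6 = -78.8
Primary income: 142.5 + 83.4 = 225.9
Secondary income: 196.5 - 206.1 = -9.6
Current account = 113.5 + (-78.8) + 225.9 + (-9.6) = 251.0
(Excluded from the current account — capital account: sale of embassy land to a foreign government 55.6; financial account: purchases of foreign government bonds by domestic residents 846.1.)

251.0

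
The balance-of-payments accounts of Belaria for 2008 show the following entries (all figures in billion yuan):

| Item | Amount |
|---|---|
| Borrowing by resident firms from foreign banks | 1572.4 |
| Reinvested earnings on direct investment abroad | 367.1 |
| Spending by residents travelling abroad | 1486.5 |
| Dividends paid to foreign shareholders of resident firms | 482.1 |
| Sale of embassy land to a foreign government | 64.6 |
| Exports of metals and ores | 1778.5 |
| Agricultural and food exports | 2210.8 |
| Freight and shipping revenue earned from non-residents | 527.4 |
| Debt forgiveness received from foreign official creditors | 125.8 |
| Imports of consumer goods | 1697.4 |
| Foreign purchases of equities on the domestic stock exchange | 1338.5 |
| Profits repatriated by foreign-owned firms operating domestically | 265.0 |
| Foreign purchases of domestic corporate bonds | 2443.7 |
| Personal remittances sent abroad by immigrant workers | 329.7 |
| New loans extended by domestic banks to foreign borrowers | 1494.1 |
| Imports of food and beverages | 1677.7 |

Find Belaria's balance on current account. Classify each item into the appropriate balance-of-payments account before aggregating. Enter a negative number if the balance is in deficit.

Goods: -1697.4 - 1677.7 + 1778.5 + 2210.8 = 614.2
Services: -1486.5 + 527.4 = -959.1
Primary income: -265.0 - 482.1 + 367.1 = -380.0
Secondary income: -329.7
Current account = 614.2 + (-959.1) + (-380.0) + (-329.7) = -1054.6
(Excluded from the current account — financial account: borrowing by resident firms from foreign banks 1572.4, foreign purchases of equities on the domestic stock exchange 1338.5, foreign purchases of domestic corporate bonds 2443.7, new loans extended by domestic banks to foreign borrowers 1494.1; capital account: sale of embassy land to a foreign government 64.6, debt forgiveness received from foreign official creditors 125.8.)

-1054.6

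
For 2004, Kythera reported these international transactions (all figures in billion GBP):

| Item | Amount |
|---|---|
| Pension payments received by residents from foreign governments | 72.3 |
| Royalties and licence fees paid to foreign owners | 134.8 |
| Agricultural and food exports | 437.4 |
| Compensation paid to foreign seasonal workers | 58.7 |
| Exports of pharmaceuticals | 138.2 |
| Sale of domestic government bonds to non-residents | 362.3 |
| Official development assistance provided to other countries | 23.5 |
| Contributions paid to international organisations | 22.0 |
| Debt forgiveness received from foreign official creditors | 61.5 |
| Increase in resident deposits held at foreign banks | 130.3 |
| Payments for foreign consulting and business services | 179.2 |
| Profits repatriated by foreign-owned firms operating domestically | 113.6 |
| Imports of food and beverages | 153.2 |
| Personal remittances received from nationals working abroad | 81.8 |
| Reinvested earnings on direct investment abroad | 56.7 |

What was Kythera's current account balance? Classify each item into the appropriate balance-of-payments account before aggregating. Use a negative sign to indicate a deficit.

101.4

Goods: 138.2 - 153.2 + 437.4 = 422.4
Services: -134.8 - 179.2 = -314.0
Primary income: -58.7 + 56.7 - 113.6 = -115.6
Secondary income: 72.3 - 22.0 - 23.5 + 81.8 = 108.6
Current account = 422.4 + (-314.0) + (-115.6) + 108.6 = 101.4
(Excluded from the current account — financial account: sale of domestic government bonds to non-residents 362.3, increase in resident deposits held at foreign banks 130.3; capital account: debt forgiveness received from foreign official creditors 61.5.)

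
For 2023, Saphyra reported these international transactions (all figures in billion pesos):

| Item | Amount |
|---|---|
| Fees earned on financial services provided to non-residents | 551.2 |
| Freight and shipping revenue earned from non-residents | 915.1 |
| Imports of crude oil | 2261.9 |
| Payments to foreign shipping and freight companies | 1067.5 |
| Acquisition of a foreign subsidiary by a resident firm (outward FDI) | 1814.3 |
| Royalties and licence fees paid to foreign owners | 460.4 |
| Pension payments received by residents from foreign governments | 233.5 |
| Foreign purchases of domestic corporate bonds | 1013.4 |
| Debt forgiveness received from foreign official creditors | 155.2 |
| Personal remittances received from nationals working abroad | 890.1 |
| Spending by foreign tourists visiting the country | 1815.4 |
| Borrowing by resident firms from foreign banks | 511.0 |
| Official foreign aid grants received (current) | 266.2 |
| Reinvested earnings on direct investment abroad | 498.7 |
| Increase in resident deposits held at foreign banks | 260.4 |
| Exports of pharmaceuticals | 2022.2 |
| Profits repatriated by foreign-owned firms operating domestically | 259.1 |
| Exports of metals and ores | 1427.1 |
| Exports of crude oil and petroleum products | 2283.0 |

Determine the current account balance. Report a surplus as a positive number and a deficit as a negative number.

Goods: -2261.9 + 2283.0 + 1427.1 + 2022.2 = 3470.4
Services: 915.1 - 460.4 + 551.2 - 1067.5 + 1815.4 = 1753.8
Primary income: 498.7 - 259.1 = 239.6
Secondary income: 890.1 + 266.2 + 233.5 = 1389.8
Current account = 3470.4 + 1753.8 + 239.6 + 1389.8 = 6853.6
(Excluded from the current account — financial account: acquisition of a foreign subsidiary by a resident firm (outward FDI) 1814.3, foreign purchases of domestic corporate bonds 1013.4, borrowing by resident firms from foreign banks 511.0, increase in resident deposits held at foreign banks 260.4; capital account: debt forgiveness received from foreign official creditors 155.2.)

6853.6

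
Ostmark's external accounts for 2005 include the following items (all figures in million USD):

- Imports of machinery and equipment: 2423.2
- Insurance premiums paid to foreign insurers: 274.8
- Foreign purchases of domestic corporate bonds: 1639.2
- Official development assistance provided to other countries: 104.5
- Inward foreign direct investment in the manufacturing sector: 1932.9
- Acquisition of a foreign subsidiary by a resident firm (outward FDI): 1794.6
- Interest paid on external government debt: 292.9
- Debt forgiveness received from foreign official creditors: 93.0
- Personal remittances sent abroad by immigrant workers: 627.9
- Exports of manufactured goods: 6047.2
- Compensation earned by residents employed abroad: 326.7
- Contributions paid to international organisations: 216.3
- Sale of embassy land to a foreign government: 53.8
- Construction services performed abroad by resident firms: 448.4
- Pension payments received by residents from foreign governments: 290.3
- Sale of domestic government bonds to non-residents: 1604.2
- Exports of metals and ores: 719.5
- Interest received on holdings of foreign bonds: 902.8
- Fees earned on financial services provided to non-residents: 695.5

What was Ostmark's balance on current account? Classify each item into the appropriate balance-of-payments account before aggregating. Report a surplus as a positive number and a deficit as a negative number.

Goods: 6047.2 - 2423.2 + 719.5 = 4343.5
Services: -274.8 + 448.4 + 695.5 = 869.1
Primary income: -292.9 + 902.8 + 326.7 = 936.6
Secondary income: -216.3 - 627.9 - 104.5 + 290.3 = -658.4
Current account = 4343.5 + 869.1 + 936.6 + (-658.4) = 5490.8
(Excluded from the current account — financial account: foreign purchases of domestic corporate bonds 1639.2, inward foreign direct investment in the manufacturing sector 1932.9, acquisition of a foreign subsidiary by a resident firm (outward FDI) 1794.6, sale of domestic government bonds to non-residents 1604.2; capital account: debt forgiveness received from foreign official creditors 93.0, sale of embassy land to a foreign government 53.8.)

5490.8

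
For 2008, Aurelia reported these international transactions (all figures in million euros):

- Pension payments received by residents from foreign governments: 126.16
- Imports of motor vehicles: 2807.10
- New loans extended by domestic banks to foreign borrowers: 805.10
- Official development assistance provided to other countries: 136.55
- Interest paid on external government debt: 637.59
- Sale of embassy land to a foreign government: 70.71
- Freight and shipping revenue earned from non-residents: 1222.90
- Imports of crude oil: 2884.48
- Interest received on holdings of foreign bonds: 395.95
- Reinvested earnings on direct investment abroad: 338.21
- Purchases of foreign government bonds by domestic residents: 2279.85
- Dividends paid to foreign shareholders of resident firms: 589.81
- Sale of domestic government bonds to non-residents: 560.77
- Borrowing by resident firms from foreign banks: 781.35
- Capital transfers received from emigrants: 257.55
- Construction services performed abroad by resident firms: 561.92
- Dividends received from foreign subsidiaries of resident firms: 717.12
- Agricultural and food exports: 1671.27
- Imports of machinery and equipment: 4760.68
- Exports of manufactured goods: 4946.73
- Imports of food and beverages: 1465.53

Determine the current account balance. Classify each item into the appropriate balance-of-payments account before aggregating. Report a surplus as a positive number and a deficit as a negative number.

Goods: -2807.10 - 4760.68 - 2884.48 + 4946.73 + 1671.27 - 1465.53 = -5299.79
Services: 1222.90 + 561.92 = 1784.82
Primary income: -637.59 + 338.21 - 589.81 + 395.95 + 717.12 = 223.88
Secondary income: -136.55 + 126.16 = -10.39
Current account = (-5299.79) + 1784.82 + 223.88 + (-10.39) = -3301.48
(Excluded from the current account — financial account: new loans extended by domestic banks to foreign borrowers 805.10, purchases of foreign government bonds by domestic residents 2279.85, sale of domestic government bonds to non-residents 560.77, borrowing by resident firms from foreign banks 781.35; capital account: sale of embassy land to a foreign government 70.71, capital transfers received from emigrants 257.55.)

-3301.48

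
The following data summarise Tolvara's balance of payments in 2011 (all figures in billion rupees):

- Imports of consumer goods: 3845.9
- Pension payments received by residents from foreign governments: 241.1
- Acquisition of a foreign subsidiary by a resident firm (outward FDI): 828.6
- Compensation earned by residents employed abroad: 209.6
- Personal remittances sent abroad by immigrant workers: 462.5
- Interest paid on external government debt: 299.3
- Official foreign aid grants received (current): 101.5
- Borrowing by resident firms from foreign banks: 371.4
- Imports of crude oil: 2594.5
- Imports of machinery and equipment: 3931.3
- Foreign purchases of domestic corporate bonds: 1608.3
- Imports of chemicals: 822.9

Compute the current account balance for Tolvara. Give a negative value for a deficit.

-11404.2

Goods: -3931.3 - 822.9 - 2594.5 - 3845.9 = -11194.6
Primary income: -299.3 + 209.6 = -89.7
Secondary income: 241.1 + 101.5 - 462.5 = -119.9
Current account = (-11194.6) + (-89.7) + (-119.9) = -11404.2
(Excluded from the current account — financial account: acquisition of a foreign subsidiary by a resident firm (outward FDI) 828.6, borrowing by resident firms from foreign banks 371.4, foreign purchases of domestic corporate bonds 1608.3.)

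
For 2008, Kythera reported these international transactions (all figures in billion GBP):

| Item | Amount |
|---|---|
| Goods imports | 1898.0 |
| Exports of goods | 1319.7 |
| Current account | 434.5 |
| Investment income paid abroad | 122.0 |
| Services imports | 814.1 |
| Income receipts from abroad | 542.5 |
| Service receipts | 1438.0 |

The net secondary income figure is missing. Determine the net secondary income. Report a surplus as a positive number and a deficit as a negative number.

Current account = goods balance + services balance + net primary income + net secondary income
Sum of the known components = 466.1
Net secondary income = CA - (known components) = 434.5 - 466.1 = -31.6

-31.6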